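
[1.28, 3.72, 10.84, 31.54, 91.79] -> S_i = 1.28*2.91^i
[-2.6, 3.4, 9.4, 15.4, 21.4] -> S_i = -2.60 + 6.00*i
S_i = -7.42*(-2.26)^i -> [-7.42, 16.77, -37.9, 85.65, -193.57]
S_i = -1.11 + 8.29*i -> [-1.11, 7.18, 15.47, 23.76, 32.05]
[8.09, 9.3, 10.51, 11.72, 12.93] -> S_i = 8.09 + 1.21*i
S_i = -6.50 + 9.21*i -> [-6.5, 2.71, 11.92, 21.13, 30.34]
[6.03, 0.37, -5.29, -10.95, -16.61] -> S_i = 6.03 + -5.66*i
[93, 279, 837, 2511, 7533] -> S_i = 93*3^i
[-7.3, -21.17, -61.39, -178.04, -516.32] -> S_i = -7.30*2.90^i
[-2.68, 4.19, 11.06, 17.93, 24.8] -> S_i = -2.68 + 6.87*i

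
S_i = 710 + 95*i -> [710, 805, 900, 995, 1090]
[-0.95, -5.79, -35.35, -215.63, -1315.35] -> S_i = -0.95*6.10^i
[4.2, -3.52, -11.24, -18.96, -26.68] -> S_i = 4.20 + -7.72*i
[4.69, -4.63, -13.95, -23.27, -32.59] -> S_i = 4.69 + -9.32*i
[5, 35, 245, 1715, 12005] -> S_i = 5*7^i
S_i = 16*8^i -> [16, 128, 1024, 8192, 65536]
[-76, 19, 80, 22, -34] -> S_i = Random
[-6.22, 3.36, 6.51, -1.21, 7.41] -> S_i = Random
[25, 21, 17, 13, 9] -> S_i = 25 + -4*i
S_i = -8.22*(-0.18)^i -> [-8.22, 1.48, -0.27, 0.05, -0.01]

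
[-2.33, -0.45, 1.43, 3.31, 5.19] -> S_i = -2.33 + 1.88*i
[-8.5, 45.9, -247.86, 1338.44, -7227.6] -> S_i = -8.50*(-5.40)^i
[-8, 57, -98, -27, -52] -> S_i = Random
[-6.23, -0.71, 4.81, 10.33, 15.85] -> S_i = -6.23 + 5.52*i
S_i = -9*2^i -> [-9, -18, -36, -72, -144]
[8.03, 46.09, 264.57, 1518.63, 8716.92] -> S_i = 8.03*5.74^i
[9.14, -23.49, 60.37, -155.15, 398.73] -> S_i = 9.14*(-2.57)^i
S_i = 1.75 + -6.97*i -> [1.75, -5.22, -12.19, -19.16, -26.13]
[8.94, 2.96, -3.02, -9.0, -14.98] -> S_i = 8.94 + -5.98*i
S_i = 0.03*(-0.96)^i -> [0.03, -0.03, 0.03, -0.03, 0.03]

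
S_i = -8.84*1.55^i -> [-8.84, -13.7, -21.24, -32.92, -51.02]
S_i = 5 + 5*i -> [5, 10, 15, 20, 25]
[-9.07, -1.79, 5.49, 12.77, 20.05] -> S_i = -9.07 + 7.28*i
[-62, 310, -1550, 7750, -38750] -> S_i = -62*-5^i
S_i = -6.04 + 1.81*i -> [-6.04, -4.23, -2.42, -0.61, 1.2]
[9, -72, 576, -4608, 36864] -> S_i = 9*-8^i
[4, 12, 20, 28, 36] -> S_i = 4 + 8*i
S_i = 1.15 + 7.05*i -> [1.15, 8.2, 15.25, 22.3, 29.35]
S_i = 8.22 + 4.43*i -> [8.22, 12.65, 17.08, 21.51, 25.94]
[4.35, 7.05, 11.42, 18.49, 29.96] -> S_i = 4.35*1.62^i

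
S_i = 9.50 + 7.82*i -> [9.5, 17.32, 25.14, 32.96, 40.78]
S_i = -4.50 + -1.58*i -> [-4.5, -6.08, -7.66, -9.24, -10.82]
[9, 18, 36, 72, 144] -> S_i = 9*2^i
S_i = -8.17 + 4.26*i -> [-8.17, -3.91, 0.35, 4.61, 8.87]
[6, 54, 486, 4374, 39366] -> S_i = 6*9^i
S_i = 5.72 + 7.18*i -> [5.72, 12.9, 20.08, 27.26, 34.44]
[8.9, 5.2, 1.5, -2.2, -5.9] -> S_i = 8.90 + -3.70*i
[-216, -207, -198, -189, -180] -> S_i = -216 + 9*i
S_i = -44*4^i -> [-44, -176, -704, -2816, -11264]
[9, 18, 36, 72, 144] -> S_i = 9*2^i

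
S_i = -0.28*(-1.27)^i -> [-0.28, 0.36, -0.45, 0.57, -0.73]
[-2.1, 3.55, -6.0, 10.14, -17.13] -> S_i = -2.10*(-1.69)^i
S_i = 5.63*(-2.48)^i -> [5.63, -13.96, 34.63, -85.87, 212.97]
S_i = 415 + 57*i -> [415, 472, 529, 586, 643]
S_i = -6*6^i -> [-6, -36, -216, -1296, -7776]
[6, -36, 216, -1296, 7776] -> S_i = 6*-6^i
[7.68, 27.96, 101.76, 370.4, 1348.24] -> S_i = 7.68*3.64^i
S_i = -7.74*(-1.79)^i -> [-7.74, 13.85, -24.8, 44.39, -79.46]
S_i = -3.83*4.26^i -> [-3.83, -16.32, -69.51, -296.09, -1261.35]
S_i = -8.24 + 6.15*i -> [-8.24, -2.09, 4.06, 10.21, 16.36]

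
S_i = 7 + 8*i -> [7, 15, 23, 31, 39]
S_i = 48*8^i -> [48, 384, 3072, 24576, 196608]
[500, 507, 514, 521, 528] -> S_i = 500 + 7*i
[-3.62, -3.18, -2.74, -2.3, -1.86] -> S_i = -3.62 + 0.44*i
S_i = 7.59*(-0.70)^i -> [7.59, -5.31, 3.72, -2.6, 1.82]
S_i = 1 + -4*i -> [1, -3, -7, -11, -15]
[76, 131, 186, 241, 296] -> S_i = 76 + 55*i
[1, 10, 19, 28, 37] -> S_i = 1 + 9*i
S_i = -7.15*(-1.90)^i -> [-7.15, 13.58, -25.81, 49.04, -93.18]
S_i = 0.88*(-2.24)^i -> [0.88, -1.97, 4.42, -9.89, 22.16]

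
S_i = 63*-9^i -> [63, -567, 5103, -45927, 413343]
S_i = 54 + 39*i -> [54, 93, 132, 171, 210]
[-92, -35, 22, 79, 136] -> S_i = -92 + 57*i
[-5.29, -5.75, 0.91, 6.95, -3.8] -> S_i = Random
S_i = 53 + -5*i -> [53, 48, 43, 38, 33]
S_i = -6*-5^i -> [-6, 30, -150, 750, -3750]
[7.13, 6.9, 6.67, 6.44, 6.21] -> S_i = 7.13 + -0.23*i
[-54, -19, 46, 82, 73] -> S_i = Random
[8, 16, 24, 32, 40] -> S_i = 8 + 8*i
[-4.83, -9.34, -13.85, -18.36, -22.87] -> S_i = -4.83 + -4.51*i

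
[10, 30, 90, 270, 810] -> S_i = 10*3^i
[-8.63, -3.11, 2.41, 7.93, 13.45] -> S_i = -8.63 + 5.52*i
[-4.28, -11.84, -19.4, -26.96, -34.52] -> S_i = -4.28 + -7.56*i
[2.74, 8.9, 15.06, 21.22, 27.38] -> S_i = 2.74 + 6.16*i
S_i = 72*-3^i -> [72, -216, 648, -1944, 5832]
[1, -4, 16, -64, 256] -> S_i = 1*-4^i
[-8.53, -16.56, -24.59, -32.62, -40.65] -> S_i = -8.53 + -8.03*i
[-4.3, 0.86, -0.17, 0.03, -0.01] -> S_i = -4.30*(-0.20)^i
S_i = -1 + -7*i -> [-1, -8, -15, -22, -29]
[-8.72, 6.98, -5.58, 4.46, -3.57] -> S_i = -8.72*(-0.80)^i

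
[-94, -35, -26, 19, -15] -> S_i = Random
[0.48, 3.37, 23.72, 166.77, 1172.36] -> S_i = 0.48*7.03^i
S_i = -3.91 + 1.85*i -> [-3.91, -2.06, -0.21, 1.64, 3.49]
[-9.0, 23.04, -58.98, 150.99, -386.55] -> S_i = -9.00*(-2.56)^i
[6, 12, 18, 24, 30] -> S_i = 6 + 6*i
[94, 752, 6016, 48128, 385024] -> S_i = 94*8^i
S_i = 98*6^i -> [98, 588, 3528, 21168, 127008]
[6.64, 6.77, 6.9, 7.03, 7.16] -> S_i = 6.64 + 0.13*i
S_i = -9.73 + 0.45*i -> [-9.73, -9.28, -8.83, -8.38, -7.93]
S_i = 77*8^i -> [77, 616, 4928, 39424, 315392]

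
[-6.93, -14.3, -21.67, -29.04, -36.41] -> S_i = -6.93 + -7.37*i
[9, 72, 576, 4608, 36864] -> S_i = 9*8^i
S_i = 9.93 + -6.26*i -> [9.93, 3.67, -2.59, -8.85, -15.11]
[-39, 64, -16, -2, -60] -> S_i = Random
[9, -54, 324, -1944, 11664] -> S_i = 9*-6^i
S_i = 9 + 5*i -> [9, 14, 19, 24, 29]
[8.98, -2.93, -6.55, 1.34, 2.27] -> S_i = Random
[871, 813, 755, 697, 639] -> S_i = 871 + -58*i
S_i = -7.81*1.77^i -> [-7.81, -13.82, -24.47, -43.31, -76.66]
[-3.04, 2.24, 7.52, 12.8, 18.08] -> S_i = -3.04 + 5.28*i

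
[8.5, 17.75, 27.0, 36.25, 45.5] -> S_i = 8.50 + 9.25*i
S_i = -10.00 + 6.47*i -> [-10.0, -3.53, 2.94, 9.41, 15.88]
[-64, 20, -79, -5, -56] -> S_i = Random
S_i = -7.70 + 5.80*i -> [-7.7, -1.9, 3.9, 9.7, 15.5]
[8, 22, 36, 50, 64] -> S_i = 8 + 14*i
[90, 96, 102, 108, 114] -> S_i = 90 + 6*i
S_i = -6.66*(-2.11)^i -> [-6.66, 14.05, -29.65, 62.56, -132.01]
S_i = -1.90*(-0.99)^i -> [-1.9, 1.88, -1.86, 1.84, -1.83]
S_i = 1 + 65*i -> [1, 66, 131, 196, 261]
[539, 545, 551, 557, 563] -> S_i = 539 + 6*i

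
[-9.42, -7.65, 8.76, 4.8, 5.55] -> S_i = Random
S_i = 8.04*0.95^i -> [8.04, 7.64, 7.26, 6.89, 6.55]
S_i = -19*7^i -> [-19, -133, -931, -6517, -45619]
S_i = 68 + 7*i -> [68, 75, 82, 89, 96]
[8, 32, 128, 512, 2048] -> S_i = 8*4^i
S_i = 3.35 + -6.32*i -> [3.35, -2.97, -9.29, -15.61, -21.93]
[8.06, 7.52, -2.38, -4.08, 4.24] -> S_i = Random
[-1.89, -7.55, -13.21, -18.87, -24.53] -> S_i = -1.89 + -5.66*i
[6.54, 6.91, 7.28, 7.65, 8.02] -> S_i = 6.54 + 0.37*i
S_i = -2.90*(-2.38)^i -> [-2.9, 6.9, -16.43, 39.1, -93.05]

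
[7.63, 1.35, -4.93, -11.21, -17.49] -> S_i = 7.63 + -6.28*i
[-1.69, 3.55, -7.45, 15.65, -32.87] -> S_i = -1.69*(-2.10)^i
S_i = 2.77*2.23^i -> [2.77, 6.18, 13.77, 30.72, 68.5]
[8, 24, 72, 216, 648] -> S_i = 8*3^i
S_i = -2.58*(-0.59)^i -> [-2.58, 1.52, -0.9, 0.53, -0.31]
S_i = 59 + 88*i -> [59, 147, 235, 323, 411]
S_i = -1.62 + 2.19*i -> [-1.62, 0.57, 2.76, 4.95, 7.14]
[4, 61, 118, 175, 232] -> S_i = 4 + 57*i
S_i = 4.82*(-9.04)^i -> [4.82, -43.57, 393.9, -3560.84, 32189.98]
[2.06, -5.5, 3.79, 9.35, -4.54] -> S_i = Random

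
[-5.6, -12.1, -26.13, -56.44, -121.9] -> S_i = -5.60*2.16^i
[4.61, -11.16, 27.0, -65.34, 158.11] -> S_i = 4.61*(-2.42)^i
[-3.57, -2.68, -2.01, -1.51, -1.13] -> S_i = -3.57*0.75^i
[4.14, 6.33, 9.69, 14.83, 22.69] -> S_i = 4.14*1.53^i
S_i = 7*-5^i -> [7, -35, 175, -875, 4375]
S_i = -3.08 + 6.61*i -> [-3.08, 3.53, 10.14, 16.75, 23.36]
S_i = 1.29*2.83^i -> [1.29, 3.65, 10.33, 29.24, 82.74]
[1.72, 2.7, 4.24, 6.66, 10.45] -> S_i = 1.72*1.57^i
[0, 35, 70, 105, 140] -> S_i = 0 + 35*i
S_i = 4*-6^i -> [4, -24, 144, -864, 5184]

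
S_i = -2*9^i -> [-2, -18, -162, -1458, -13122]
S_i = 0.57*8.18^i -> [0.57, 4.66, 38.14, 311.99, 2552.04]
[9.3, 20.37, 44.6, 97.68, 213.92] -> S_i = 9.30*2.19^i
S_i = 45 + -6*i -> [45, 39, 33, 27, 21]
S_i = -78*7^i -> [-78, -546, -3822, -26754, -187278]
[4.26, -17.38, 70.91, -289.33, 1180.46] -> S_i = 4.26*(-4.08)^i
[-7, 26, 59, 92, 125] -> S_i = -7 + 33*i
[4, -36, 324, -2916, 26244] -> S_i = 4*-9^i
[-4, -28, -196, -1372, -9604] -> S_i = -4*7^i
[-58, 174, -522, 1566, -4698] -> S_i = -58*-3^i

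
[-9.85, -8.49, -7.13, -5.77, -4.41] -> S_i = -9.85 + 1.36*i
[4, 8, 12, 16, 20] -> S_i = 4 + 4*i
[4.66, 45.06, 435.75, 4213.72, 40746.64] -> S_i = 4.66*9.67^i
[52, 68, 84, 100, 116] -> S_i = 52 + 16*i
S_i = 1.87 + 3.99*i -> [1.87, 5.86, 9.85, 13.84, 17.83]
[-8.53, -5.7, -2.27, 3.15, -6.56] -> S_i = Random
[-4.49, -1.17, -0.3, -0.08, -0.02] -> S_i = -4.49*0.26^i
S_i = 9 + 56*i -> [9, 65, 121, 177, 233]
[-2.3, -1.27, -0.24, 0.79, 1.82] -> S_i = -2.30 + 1.03*i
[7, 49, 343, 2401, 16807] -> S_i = 7*7^i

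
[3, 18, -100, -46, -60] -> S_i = Random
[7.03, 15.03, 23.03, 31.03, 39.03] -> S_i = 7.03 + 8.00*i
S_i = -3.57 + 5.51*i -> [-3.57, 1.94, 7.45, 12.96, 18.47]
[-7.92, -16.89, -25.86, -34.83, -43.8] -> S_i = -7.92 + -8.97*i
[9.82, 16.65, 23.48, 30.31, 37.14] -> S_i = 9.82 + 6.83*i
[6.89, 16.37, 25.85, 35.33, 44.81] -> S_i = 6.89 + 9.48*i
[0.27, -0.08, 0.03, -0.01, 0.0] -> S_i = 0.27*(-0.31)^i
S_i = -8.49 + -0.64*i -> [-8.49, -9.13, -9.77, -10.41, -11.05]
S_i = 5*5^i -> [5, 25, 125, 625, 3125]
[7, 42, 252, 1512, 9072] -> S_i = 7*6^i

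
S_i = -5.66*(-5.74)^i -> [-5.66, 32.49, -186.48, 1070.41, -6144.18]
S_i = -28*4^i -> [-28, -112, -448, -1792, -7168]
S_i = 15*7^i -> [15, 105, 735, 5145, 36015]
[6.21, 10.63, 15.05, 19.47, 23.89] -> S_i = 6.21 + 4.42*i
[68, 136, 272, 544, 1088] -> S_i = 68*2^i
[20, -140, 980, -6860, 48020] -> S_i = 20*-7^i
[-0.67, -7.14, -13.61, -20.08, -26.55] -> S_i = -0.67 + -6.47*i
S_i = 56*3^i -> [56, 168, 504, 1512, 4536]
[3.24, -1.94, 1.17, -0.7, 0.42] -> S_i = 3.24*(-0.60)^i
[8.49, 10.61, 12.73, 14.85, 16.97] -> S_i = 8.49 + 2.12*i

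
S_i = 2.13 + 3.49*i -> [2.13, 5.62, 9.11, 12.6, 16.09]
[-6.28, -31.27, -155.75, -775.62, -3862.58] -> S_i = -6.28*4.98^i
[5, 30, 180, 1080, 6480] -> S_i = 5*6^i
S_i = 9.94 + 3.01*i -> [9.94, 12.95, 15.96, 18.97, 21.98]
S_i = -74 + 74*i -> [-74, 0, 74, 148, 222]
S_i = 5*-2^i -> [5, -10, 20, -40, 80]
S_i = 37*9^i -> [37, 333, 2997, 26973, 242757]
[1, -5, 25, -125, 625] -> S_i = 1*-5^i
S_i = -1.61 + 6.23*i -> [-1.61, 4.62, 10.85, 17.08, 23.31]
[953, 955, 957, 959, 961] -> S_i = 953 + 2*i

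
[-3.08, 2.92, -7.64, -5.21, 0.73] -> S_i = Random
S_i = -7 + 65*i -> [-7, 58, 123, 188, 253]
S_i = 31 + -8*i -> [31, 23, 15, 7, -1]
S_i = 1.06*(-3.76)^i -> [1.06, -3.99, 14.99, -56.35, 211.86]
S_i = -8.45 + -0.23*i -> [-8.45, -8.68, -8.91, -9.14, -9.37]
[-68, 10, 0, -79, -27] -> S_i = Random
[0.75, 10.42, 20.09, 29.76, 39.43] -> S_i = 0.75 + 9.67*i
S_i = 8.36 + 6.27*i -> [8.36, 14.63, 20.9, 27.17, 33.44]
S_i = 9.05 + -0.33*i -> [9.05, 8.72, 8.39, 8.06, 7.73]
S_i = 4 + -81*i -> [4, -77, -158, -239, -320]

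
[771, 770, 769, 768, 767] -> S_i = 771 + -1*i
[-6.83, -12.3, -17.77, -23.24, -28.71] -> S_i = -6.83 + -5.47*i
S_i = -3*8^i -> [-3, -24, -192, -1536, -12288]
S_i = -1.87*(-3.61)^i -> [-1.87, 6.75, -24.37, 87.98, -317.59]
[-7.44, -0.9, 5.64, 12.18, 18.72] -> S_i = -7.44 + 6.54*i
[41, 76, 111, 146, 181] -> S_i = 41 + 35*i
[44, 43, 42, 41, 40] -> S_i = 44 + -1*i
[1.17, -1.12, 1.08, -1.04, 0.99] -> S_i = 1.17*(-0.96)^i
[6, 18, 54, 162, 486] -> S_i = 6*3^i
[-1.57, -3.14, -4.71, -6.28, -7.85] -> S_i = -1.57 + -1.57*i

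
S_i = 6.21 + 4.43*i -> [6.21, 10.64, 15.07, 19.5, 23.93]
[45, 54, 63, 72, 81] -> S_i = 45 + 9*i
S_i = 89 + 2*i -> [89, 91, 93, 95, 97]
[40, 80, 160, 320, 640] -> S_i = 40*2^i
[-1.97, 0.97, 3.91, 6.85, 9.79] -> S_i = -1.97 + 2.94*i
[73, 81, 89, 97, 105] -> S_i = 73 + 8*i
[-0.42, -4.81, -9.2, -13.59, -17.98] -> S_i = -0.42 + -4.39*i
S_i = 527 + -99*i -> [527, 428, 329, 230, 131]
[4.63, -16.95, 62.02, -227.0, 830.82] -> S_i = 4.63*(-3.66)^i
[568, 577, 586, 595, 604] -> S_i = 568 + 9*i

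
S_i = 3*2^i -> [3, 6, 12, 24, 48]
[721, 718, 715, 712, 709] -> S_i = 721 + -3*i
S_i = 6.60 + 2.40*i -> [6.6, 9.0, 11.4, 13.8, 16.2]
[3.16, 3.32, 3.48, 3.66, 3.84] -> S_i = 3.16*1.05^i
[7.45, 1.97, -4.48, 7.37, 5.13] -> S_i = Random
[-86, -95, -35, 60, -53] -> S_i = Random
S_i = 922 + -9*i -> [922, 913, 904, 895, 886]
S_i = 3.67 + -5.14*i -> [3.67, -1.47, -6.61, -11.75, -16.89]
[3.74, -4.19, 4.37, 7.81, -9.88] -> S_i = Random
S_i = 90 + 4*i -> [90, 94, 98, 102, 106]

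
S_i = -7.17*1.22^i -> [-7.17, -8.75, -10.67, -13.02, -15.88]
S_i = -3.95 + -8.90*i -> [-3.95, -12.85, -21.75, -30.65, -39.55]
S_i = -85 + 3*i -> [-85, -82, -79, -76, -73]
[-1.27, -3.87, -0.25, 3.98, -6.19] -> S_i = Random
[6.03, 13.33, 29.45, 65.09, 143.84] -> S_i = 6.03*2.21^i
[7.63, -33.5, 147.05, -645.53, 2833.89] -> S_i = 7.63*(-4.39)^i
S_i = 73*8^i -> [73, 584, 4672, 37376, 299008]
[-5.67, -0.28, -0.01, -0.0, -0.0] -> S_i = -5.67*0.05^i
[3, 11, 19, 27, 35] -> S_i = 3 + 8*i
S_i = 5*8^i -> [5, 40, 320, 2560, 20480]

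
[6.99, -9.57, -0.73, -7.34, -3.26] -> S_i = Random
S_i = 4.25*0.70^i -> [4.25, 2.97, 2.08, 1.46, 1.02]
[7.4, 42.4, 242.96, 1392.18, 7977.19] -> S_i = 7.40*5.73^i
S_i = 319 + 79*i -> [319, 398, 477, 556, 635]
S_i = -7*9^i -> [-7, -63, -567, -5103, -45927]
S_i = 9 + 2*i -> [9, 11, 13, 15, 17]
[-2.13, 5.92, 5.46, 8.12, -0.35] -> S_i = Random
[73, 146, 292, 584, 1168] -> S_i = 73*2^i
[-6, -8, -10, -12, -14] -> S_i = -6 + -2*i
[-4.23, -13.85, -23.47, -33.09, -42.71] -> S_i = -4.23 + -9.62*i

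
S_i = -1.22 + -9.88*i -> [-1.22, -11.1, -20.98, -30.86, -40.74]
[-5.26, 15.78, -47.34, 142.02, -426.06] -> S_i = -5.26*(-3.00)^i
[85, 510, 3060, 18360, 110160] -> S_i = 85*6^i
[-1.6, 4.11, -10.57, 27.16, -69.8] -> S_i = -1.60*(-2.57)^i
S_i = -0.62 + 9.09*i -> [-0.62, 8.47, 17.56, 26.65, 35.74]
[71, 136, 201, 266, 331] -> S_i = 71 + 65*i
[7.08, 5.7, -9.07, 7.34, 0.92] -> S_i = Random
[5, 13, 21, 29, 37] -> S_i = 5 + 8*i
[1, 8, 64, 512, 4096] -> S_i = 1*8^i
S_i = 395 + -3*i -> [395, 392, 389, 386, 383]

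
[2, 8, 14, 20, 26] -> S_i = 2 + 6*i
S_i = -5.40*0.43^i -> [-5.4, -2.32, -1.0, -0.43, -0.18]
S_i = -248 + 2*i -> [-248, -246, -244, -242, -240]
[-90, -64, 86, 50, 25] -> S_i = Random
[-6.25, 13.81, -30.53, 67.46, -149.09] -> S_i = -6.25*(-2.21)^i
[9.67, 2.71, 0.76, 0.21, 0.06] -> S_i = 9.67*0.28^i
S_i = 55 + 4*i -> [55, 59, 63, 67, 71]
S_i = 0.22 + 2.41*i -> [0.22, 2.63, 5.04, 7.45, 9.86]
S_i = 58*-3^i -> [58, -174, 522, -1566, 4698]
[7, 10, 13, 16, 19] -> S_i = 7 + 3*i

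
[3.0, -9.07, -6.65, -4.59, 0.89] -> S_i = Random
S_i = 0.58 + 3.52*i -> [0.58, 4.1, 7.62, 11.14, 14.66]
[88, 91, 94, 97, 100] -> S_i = 88 + 3*i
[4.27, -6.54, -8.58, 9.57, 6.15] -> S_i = Random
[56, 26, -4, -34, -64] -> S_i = 56 + -30*i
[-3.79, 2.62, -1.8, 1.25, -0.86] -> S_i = -3.79*(-0.69)^i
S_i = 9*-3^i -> [9, -27, 81, -243, 729]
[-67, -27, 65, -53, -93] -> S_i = Random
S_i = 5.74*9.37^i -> [5.74, 53.78, 503.95, 4722.05, 44245.62]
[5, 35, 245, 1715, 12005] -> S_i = 5*7^i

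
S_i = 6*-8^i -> [6, -48, 384, -3072, 24576]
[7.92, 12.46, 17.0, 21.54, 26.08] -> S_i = 7.92 + 4.54*i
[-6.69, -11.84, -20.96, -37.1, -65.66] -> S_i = -6.69*1.77^i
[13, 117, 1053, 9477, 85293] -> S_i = 13*9^i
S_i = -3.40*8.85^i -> [-3.4, -30.09, -266.3, -2356.72, -20857.01]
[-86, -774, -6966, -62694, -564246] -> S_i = -86*9^i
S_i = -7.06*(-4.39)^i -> [-7.06, 30.99, -136.06, 597.31, -2622.18]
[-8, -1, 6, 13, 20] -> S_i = -8 + 7*i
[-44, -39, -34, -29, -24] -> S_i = -44 + 5*i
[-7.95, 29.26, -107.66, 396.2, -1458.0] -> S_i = -7.95*(-3.68)^i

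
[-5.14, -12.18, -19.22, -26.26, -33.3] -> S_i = -5.14 + -7.04*i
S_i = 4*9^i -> [4, 36, 324, 2916, 26244]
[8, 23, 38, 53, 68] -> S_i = 8 + 15*i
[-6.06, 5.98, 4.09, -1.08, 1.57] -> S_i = Random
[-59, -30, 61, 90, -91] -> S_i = Random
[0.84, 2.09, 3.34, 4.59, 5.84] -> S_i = 0.84 + 1.25*i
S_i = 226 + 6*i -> [226, 232, 238, 244, 250]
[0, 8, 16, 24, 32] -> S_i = 0 + 8*i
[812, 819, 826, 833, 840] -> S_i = 812 + 7*i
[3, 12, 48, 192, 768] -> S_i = 3*4^i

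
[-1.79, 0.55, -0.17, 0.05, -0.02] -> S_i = -1.79*(-0.31)^i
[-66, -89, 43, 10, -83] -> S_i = Random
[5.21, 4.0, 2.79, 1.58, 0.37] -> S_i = 5.21 + -1.21*i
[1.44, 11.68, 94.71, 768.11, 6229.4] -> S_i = 1.44*8.11^i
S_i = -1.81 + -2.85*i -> [-1.81, -4.66, -7.51, -10.36, -13.21]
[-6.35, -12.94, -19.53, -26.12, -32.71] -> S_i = -6.35 + -6.59*i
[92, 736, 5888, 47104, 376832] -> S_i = 92*8^i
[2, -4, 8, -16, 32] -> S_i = 2*-2^i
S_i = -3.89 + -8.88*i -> [-3.89, -12.77, -21.65, -30.53, -39.41]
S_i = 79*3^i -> [79, 237, 711, 2133, 6399]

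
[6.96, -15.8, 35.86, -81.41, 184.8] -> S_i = 6.96*(-2.27)^i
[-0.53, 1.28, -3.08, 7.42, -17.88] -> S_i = -0.53*(-2.41)^i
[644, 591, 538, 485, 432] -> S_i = 644 + -53*i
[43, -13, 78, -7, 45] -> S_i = Random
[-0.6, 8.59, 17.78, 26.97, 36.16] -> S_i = -0.60 + 9.19*i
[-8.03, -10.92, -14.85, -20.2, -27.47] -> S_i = -8.03*1.36^i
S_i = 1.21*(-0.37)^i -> [1.21, -0.45, 0.17, -0.06, 0.02]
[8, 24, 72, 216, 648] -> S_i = 8*3^i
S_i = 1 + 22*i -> [1, 23, 45, 67, 89]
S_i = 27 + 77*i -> [27, 104, 181, 258, 335]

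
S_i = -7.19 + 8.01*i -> [-7.19, 0.82, 8.83, 16.84, 24.85]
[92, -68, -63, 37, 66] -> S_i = Random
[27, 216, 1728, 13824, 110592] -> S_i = 27*8^i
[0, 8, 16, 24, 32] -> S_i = 0 + 8*i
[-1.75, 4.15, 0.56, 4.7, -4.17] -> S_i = Random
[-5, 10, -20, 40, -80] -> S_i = -5*-2^i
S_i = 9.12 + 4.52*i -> [9.12, 13.64, 18.16, 22.68, 27.2]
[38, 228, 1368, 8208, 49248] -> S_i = 38*6^i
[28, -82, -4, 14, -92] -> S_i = Random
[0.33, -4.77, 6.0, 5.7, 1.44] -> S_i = Random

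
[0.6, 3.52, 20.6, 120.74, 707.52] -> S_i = 0.60*5.86^i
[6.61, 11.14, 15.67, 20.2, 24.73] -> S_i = 6.61 + 4.53*i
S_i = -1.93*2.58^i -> [-1.93, -4.98, -12.85, -33.14, -85.51]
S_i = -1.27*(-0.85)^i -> [-1.27, 1.08, -0.92, 0.78, -0.66]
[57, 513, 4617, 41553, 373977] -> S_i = 57*9^i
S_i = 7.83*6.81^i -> [7.83, 53.32, 363.12, 2472.88, 16840.31]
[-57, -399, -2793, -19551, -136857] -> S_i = -57*7^i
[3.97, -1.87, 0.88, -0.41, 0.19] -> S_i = 3.97*(-0.47)^i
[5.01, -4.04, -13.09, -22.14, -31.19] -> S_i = 5.01 + -9.05*i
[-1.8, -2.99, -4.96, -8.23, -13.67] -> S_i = -1.80*1.66^i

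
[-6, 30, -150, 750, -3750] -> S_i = -6*-5^i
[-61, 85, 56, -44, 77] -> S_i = Random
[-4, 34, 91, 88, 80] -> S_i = Random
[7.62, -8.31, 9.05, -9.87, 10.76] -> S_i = 7.62*(-1.09)^i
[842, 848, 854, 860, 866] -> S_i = 842 + 6*i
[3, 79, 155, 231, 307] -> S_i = 3 + 76*i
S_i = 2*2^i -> [2, 4, 8, 16, 32]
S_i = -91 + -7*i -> [-91, -98, -105, -112, -119]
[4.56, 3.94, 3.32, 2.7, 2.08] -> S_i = 4.56 + -0.62*i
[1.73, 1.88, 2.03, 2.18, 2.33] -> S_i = 1.73 + 0.15*i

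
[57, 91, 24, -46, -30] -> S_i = Random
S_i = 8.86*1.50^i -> [8.86, 13.29, 19.93, 29.9, 44.85]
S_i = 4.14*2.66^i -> [4.14, 11.01, 29.29, 77.92, 207.27]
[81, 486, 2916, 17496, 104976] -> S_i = 81*6^i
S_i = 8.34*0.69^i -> [8.34, 5.75, 3.97, 2.74, 1.89]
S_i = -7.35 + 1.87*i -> [-7.35, -5.48, -3.61, -1.74, 0.13]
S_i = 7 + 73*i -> [7, 80, 153, 226, 299]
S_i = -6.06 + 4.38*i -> [-6.06, -1.68, 2.7, 7.08, 11.46]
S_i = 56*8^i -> [56, 448, 3584, 28672, 229376]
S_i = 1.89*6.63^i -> [1.89, 12.53, 83.08, 550.81, 3651.88]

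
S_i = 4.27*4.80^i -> [4.27, 20.5, 98.38, 472.23, 2266.69]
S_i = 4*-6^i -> [4, -24, 144, -864, 5184]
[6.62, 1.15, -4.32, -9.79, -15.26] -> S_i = 6.62 + -5.47*i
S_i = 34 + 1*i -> [34, 35, 36, 37, 38]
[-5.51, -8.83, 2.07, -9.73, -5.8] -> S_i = Random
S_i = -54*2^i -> [-54, -108, -216, -432, -864]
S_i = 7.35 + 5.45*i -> [7.35, 12.8, 18.25, 23.7, 29.15]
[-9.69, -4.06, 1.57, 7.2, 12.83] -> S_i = -9.69 + 5.63*i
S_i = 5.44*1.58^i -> [5.44, 8.6, 13.58, 21.46, 33.9]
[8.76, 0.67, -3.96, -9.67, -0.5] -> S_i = Random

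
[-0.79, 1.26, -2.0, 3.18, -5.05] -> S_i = -0.79*(-1.59)^i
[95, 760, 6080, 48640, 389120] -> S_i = 95*8^i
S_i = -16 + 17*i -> [-16, 1, 18, 35, 52]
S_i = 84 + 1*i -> [84, 85, 86, 87, 88]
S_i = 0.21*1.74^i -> [0.21, 0.37, 0.64, 1.11, 1.92]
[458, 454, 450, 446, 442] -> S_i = 458 + -4*i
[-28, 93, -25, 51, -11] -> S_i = Random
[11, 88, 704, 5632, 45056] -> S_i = 11*8^i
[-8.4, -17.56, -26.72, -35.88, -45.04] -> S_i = -8.40 + -9.16*i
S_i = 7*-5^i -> [7, -35, 175, -875, 4375]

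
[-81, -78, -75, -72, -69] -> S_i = -81 + 3*i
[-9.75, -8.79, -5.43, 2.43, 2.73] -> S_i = Random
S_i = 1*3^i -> [1, 3, 9, 27, 81]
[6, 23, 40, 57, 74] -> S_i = 6 + 17*i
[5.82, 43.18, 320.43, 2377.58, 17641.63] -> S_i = 5.82*7.42^i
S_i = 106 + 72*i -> [106, 178, 250, 322, 394]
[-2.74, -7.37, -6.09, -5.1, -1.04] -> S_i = Random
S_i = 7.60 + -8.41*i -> [7.6, -0.81, -9.22, -17.63, -26.04]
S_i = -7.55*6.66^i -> [-7.55, -50.28, -334.88, -2230.33, -14854.02]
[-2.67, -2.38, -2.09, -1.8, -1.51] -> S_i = -2.67 + 0.29*i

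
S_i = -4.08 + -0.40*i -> [-4.08, -4.48, -4.88, -5.28, -5.68]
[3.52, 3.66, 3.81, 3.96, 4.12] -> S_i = 3.52*1.04^i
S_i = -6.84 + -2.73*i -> [-6.84, -9.57, -12.3, -15.03, -17.76]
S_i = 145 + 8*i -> [145, 153, 161, 169, 177]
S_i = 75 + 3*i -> [75, 78, 81, 84, 87]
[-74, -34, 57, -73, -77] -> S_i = Random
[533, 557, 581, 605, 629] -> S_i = 533 + 24*i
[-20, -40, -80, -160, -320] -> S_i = -20*2^i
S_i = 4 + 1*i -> [4, 5, 6, 7, 8]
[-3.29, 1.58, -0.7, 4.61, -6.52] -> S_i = Random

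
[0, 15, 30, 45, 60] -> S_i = 0 + 15*i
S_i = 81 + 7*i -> [81, 88, 95, 102, 109]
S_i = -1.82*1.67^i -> [-1.82, -3.04, -5.08, -8.48, -14.16]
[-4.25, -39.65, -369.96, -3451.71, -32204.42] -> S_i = -4.25*9.33^i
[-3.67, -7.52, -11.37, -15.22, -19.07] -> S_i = -3.67 + -3.85*i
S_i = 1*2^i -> [1, 2, 4, 8, 16]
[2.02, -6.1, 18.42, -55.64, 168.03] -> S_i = 2.02*(-3.02)^i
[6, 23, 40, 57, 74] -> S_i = 6 + 17*i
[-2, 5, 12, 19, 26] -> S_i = -2 + 7*i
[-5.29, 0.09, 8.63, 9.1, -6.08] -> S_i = Random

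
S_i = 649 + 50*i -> [649, 699, 749, 799, 849]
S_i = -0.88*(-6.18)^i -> [-0.88, 5.44, -33.61, 207.71, -1283.62]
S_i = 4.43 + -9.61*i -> [4.43, -5.18, -14.79, -24.4, -34.01]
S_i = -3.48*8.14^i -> [-3.48, -28.33, -230.58, -1876.95, -15278.36]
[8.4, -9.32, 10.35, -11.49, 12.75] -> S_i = 8.40*(-1.11)^i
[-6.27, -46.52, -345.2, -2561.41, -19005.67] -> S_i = -6.27*7.42^i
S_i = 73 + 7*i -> [73, 80, 87, 94, 101]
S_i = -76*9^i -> [-76, -684, -6156, -55404, -498636]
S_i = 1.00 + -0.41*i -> [1.0, 0.59, 0.18, -0.23, -0.64]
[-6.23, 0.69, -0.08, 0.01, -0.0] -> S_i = -6.23*(-0.11)^i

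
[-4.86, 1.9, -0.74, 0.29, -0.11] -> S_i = -4.86*(-0.39)^i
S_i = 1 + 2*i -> [1, 3, 5, 7, 9]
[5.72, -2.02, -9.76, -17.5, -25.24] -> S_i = 5.72 + -7.74*i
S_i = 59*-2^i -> [59, -118, 236, -472, 944]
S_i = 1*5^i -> [1, 5, 25, 125, 625]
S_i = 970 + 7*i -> [970, 977, 984, 991, 998]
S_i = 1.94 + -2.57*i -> [1.94, -0.63, -3.2, -5.77, -8.34]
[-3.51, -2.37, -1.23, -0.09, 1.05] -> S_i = -3.51 + 1.14*i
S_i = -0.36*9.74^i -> [-0.36, -3.51, -34.15, -332.64, -3239.95]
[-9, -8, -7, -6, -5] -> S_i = -9 + 1*i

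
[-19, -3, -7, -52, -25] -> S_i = Random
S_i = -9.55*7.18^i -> [-9.55, -68.57, -492.33, -3534.9, -25380.56]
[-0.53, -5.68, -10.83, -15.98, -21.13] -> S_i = -0.53 + -5.15*i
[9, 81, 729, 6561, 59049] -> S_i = 9*9^i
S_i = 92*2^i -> [92, 184, 368, 736, 1472]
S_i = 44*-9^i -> [44, -396, 3564, -32076, 288684]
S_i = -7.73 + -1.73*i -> [-7.73, -9.46, -11.19, -12.92, -14.65]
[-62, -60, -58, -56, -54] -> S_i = -62 + 2*i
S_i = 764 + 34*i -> [764, 798, 832, 866, 900]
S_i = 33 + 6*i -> [33, 39, 45, 51, 57]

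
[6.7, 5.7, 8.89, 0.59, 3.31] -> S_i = Random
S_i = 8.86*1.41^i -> [8.86, 12.49, 17.61, 24.84, 35.02]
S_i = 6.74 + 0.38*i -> [6.74, 7.12, 7.5, 7.88, 8.26]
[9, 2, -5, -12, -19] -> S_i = 9 + -7*i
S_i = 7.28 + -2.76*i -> [7.28, 4.52, 1.76, -1.0, -3.76]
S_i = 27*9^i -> [27, 243, 2187, 19683, 177147]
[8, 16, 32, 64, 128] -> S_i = 8*2^i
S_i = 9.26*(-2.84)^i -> [9.26, -26.3, 74.69, -212.11, 602.4]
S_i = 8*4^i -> [8, 32, 128, 512, 2048]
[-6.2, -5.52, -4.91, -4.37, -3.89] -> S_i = -6.20*0.89^i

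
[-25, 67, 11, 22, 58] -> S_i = Random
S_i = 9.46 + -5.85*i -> [9.46, 3.61, -2.24, -8.09, -13.94]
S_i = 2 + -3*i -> [2, -1, -4, -7, -10]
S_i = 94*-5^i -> [94, -470, 2350, -11750, 58750]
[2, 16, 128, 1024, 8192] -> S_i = 2*8^i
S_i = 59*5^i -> [59, 295, 1475, 7375, 36875]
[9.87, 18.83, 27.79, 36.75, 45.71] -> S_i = 9.87 + 8.96*i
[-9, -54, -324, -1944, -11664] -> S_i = -9*6^i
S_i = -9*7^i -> [-9, -63, -441, -3087, -21609]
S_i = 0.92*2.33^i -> [0.92, 2.14, 4.99, 11.64, 27.12]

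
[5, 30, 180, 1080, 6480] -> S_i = 5*6^i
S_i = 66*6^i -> [66, 396, 2376, 14256, 85536]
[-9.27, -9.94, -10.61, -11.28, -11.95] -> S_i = -9.27 + -0.67*i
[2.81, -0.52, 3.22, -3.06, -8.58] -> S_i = Random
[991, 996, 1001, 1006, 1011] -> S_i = 991 + 5*i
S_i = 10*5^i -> [10, 50, 250, 1250, 6250]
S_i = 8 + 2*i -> [8, 10, 12, 14, 16]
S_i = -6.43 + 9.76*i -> [-6.43, 3.33, 13.09, 22.85, 32.61]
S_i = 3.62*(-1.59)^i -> [3.62, -5.76, 9.15, -14.55, 23.14]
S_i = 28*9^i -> [28, 252, 2268, 20412, 183708]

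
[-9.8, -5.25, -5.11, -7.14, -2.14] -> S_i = Random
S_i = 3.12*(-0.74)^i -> [3.12, -2.31, 1.71, -1.26, 0.94]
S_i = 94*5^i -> [94, 470, 2350, 11750, 58750]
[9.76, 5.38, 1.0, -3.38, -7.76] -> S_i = 9.76 + -4.38*i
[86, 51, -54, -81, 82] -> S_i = Random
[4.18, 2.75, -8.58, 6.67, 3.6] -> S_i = Random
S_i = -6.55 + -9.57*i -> [-6.55, -16.12, -25.69, -35.26, -44.83]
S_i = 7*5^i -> [7, 35, 175, 875, 4375]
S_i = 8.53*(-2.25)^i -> [8.53, -19.19, 43.18, -97.16, 218.61]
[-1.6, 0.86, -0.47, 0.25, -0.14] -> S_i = -1.60*(-0.54)^i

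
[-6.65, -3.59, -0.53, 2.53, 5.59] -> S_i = -6.65 + 3.06*i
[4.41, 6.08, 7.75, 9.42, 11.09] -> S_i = 4.41 + 1.67*i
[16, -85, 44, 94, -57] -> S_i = Random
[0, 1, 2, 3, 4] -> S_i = 0 + 1*i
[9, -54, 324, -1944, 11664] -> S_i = 9*-6^i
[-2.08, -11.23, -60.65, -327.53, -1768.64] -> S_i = -2.08*5.40^i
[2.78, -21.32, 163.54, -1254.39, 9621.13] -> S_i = 2.78*(-7.67)^i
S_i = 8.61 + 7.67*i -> [8.61, 16.28, 23.95, 31.62, 39.29]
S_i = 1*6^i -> [1, 6, 36, 216, 1296]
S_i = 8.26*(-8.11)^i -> [8.26, -66.99, 543.28, -4405.98, 35732.51]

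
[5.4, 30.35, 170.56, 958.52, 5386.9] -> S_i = 5.40*5.62^i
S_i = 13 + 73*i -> [13, 86, 159, 232, 305]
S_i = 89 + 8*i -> [89, 97, 105, 113, 121]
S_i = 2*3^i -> [2, 6, 18, 54, 162]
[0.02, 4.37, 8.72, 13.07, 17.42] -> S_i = 0.02 + 4.35*i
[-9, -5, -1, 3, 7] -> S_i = -9 + 4*i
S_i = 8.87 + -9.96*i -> [8.87, -1.09, -11.05, -21.01, -30.97]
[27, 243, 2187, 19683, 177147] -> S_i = 27*9^i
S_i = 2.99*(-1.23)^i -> [2.99, -3.68, 4.52, -5.56, 6.84]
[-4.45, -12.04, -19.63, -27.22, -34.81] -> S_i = -4.45 + -7.59*i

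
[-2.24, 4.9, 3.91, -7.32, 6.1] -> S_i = Random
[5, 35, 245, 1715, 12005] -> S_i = 5*7^i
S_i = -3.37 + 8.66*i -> [-3.37, 5.29, 13.95, 22.61, 31.27]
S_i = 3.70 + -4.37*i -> [3.7, -0.67, -5.04, -9.41, -13.78]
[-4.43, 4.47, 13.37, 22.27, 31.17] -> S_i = -4.43 + 8.90*i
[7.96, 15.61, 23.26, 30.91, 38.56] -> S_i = 7.96 + 7.65*i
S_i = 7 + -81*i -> [7, -74, -155, -236, -317]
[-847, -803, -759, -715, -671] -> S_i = -847 + 44*i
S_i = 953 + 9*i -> [953, 962, 971, 980, 989]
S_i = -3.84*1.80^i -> [-3.84, -6.91, -12.44, -22.39, -40.31]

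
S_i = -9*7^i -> [-9, -63, -441, -3087, -21609]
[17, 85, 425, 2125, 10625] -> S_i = 17*5^i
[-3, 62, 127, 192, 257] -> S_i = -3 + 65*i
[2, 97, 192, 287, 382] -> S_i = 2 + 95*i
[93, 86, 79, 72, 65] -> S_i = 93 + -7*i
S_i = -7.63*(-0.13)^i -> [-7.63, 0.99, -0.13, 0.02, -0.0]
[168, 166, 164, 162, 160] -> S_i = 168 + -2*i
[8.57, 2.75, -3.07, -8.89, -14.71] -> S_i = 8.57 + -5.82*i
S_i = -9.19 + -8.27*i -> [-9.19, -17.46, -25.73, -34.0, -42.27]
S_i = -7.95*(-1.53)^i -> [-7.95, 12.16, -18.61, 28.47, -43.56]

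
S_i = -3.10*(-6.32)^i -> [-3.1, 19.59, -123.82, 782.55, -4945.73]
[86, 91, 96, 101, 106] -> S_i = 86 + 5*i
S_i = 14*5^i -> [14, 70, 350, 1750, 8750]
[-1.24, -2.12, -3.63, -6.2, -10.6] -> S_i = -1.24*1.71^i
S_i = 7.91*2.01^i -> [7.91, 15.9, 31.96, 64.23, 129.11]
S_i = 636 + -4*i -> [636, 632, 628, 624, 620]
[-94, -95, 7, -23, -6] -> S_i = Random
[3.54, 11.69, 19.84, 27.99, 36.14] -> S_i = 3.54 + 8.15*i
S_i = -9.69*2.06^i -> [-9.69, -19.96, -41.12, -84.71, -174.5]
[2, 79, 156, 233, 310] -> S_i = 2 + 77*i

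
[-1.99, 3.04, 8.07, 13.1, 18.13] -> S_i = -1.99 + 5.03*i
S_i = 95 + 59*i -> [95, 154, 213, 272, 331]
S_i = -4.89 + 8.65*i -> [-4.89, 3.76, 12.41, 21.06, 29.71]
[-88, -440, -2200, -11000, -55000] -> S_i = -88*5^i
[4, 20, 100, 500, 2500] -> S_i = 4*5^i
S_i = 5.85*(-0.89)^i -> [5.85, -5.21, 4.63, -4.12, 3.67]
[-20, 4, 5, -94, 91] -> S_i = Random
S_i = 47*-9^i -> [47, -423, 3807, -34263, 308367]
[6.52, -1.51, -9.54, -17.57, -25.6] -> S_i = 6.52 + -8.03*i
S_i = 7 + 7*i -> [7, 14, 21, 28, 35]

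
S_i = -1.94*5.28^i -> [-1.94, -10.24, -54.08, -285.56, -1507.78]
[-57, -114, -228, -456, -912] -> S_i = -57*2^i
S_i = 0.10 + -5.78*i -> [0.1, -5.68, -11.46, -17.24, -23.02]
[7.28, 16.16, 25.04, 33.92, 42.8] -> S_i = 7.28 + 8.88*i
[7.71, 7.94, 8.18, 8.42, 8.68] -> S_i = 7.71*1.03^i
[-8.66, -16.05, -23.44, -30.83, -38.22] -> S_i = -8.66 + -7.39*i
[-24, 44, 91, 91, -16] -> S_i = Random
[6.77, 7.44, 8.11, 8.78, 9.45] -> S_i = 6.77 + 0.67*i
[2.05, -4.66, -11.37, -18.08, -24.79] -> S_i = 2.05 + -6.71*i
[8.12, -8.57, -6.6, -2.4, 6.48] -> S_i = Random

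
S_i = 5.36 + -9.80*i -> [5.36, -4.44, -14.24, -24.04, -33.84]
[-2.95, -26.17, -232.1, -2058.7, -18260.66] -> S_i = -2.95*8.87^i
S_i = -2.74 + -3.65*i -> [-2.74, -6.39, -10.04, -13.69, -17.34]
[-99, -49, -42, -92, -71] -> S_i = Random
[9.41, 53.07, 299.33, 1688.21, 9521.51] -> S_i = 9.41*5.64^i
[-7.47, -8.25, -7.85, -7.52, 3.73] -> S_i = Random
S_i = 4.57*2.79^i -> [4.57, 12.75, 35.57, 99.25, 276.91]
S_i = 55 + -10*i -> [55, 45, 35, 25, 15]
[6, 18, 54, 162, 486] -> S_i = 6*3^i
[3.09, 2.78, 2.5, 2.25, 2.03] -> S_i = 3.09*0.90^i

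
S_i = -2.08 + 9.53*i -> [-2.08, 7.45, 16.98, 26.51, 36.04]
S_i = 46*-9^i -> [46, -414, 3726, -33534, 301806]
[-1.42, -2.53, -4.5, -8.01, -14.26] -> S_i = -1.42*1.78^i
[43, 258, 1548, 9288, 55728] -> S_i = 43*6^i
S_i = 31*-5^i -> [31, -155, 775, -3875, 19375]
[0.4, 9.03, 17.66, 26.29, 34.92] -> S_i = 0.40 + 8.63*i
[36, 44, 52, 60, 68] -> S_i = 36 + 8*i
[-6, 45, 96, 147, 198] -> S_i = -6 + 51*i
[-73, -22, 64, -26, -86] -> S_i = Random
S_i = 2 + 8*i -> [2, 10, 18, 26, 34]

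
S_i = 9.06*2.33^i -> [9.06, 21.11, 49.19, 114.6, 267.02]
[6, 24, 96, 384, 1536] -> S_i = 6*4^i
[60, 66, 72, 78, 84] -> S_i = 60 + 6*i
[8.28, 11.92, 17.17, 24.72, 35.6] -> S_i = 8.28*1.44^i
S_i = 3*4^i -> [3, 12, 48, 192, 768]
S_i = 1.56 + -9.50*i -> [1.56, -7.94, -17.44, -26.94, -36.44]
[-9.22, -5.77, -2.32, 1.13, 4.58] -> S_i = -9.22 + 3.45*i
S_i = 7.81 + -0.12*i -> [7.81, 7.69, 7.57, 7.45, 7.33]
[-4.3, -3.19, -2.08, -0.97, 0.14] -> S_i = -4.30 + 1.11*i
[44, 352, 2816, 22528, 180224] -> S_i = 44*8^i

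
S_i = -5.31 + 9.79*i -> [-5.31, 4.48, 14.27, 24.06, 33.85]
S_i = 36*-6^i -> [36, -216, 1296, -7776, 46656]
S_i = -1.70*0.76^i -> [-1.7, -1.29, -0.98, -0.75, -0.57]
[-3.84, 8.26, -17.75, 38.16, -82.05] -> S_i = -3.84*(-2.15)^i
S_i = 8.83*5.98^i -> [8.83, 52.8, 315.76, 1888.27, 11291.86]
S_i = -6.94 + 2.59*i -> [-6.94, -4.35, -1.76, 0.83, 3.42]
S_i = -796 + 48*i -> [-796, -748, -700, -652, -604]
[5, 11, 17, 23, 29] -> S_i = 5 + 6*i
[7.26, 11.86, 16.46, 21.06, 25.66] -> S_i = 7.26 + 4.60*i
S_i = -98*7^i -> [-98, -686, -4802, -33614, -235298]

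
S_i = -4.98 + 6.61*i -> [-4.98, 1.63, 8.24, 14.85, 21.46]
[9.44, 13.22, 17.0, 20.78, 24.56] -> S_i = 9.44 + 3.78*i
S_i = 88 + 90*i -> [88, 178, 268, 358, 448]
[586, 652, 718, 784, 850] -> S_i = 586 + 66*i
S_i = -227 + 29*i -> [-227, -198, -169, -140, -111]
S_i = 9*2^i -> [9, 18, 36, 72, 144]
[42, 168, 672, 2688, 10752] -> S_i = 42*4^i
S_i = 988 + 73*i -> [988, 1061, 1134, 1207, 1280]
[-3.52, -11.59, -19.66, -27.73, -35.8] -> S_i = -3.52 + -8.07*i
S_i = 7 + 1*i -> [7, 8, 9, 10, 11]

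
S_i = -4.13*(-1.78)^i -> [-4.13, 7.35, -13.09, 23.29, -41.46]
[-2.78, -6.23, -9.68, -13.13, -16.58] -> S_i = -2.78 + -3.45*i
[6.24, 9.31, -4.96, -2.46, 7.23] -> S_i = Random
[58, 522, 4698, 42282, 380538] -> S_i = 58*9^i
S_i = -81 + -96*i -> [-81, -177, -273, -369, -465]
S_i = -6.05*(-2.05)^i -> [-6.05, 12.4, -25.43, 52.12, -106.85]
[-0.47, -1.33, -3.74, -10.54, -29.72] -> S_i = -0.47*2.82^i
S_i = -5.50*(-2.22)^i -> [-5.5, 12.21, -27.11, 60.18, -133.59]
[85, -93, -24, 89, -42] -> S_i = Random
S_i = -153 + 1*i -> [-153, -152, -151, -150, -149]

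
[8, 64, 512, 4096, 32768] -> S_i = 8*8^i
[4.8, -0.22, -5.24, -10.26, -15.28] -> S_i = 4.80 + -5.02*i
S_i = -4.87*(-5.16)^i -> [-4.87, 25.13, -129.67, 669.08, -3452.45]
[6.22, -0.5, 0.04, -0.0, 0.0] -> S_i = 6.22*(-0.08)^i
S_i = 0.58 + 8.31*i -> [0.58, 8.89, 17.2, 25.51, 33.82]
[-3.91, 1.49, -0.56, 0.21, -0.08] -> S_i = -3.91*(-0.38)^i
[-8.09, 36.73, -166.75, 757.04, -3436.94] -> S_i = -8.09*(-4.54)^i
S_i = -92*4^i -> [-92, -368, -1472, -5888, -23552]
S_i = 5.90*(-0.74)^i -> [5.9, -4.37, 3.23, -2.39, 1.77]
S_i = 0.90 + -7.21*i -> [0.9, -6.31, -13.52, -20.73, -27.94]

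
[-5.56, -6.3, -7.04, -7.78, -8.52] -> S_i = -5.56 + -0.74*i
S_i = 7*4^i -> [7, 28, 112, 448, 1792]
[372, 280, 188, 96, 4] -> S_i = 372 + -92*i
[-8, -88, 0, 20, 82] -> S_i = Random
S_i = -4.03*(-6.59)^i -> [-4.03, 26.56, -175.02, 1153.35, -7600.58]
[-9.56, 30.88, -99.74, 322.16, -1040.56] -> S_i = -9.56*(-3.23)^i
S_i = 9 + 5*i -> [9, 14, 19, 24, 29]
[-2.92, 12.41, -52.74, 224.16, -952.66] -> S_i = -2.92*(-4.25)^i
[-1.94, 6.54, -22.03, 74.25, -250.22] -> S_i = -1.94*(-3.37)^i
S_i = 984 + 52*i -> [984, 1036, 1088, 1140, 1192]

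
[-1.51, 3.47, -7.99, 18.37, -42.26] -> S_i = -1.51*(-2.30)^i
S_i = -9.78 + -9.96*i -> [-9.78, -19.74, -29.7, -39.66, -49.62]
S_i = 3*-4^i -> [3, -12, 48, -192, 768]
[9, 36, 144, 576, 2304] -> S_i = 9*4^i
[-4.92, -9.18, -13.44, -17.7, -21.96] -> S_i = -4.92 + -4.26*i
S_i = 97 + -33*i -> [97, 64, 31, -2, -35]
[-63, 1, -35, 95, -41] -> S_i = Random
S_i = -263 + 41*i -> [-263, -222, -181, -140, -99]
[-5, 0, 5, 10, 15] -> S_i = -5 + 5*i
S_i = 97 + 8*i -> [97, 105, 113, 121, 129]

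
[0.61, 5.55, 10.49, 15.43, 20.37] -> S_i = 0.61 + 4.94*i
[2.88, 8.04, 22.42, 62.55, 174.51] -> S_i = 2.88*2.79^i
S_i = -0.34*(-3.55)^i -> [-0.34, 1.21, -4.28, 15.21, -54.0]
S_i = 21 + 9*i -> [21, 30, 39, 48, 57]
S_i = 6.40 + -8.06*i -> [6.4, -1.66, -9.72, -17.78, -25.84]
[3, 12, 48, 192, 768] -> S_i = 3*4^i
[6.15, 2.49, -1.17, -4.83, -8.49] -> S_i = 6.15 + -3.66*i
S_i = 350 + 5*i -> [350, 355, 360, 365, 370]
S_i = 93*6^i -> [93, 558, 3348, 20088, 120528]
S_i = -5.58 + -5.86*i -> [-5.58, -11.44, -17.3, -23.16, -29.02]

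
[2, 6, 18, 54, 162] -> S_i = 2*3^i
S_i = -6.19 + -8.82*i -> [-6.19, -15.01, -23.83, -32.65, -41.47]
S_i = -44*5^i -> [-44, -220, -1100, -5500, -27500]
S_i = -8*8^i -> [-8, -64, -512, -4096, -32768]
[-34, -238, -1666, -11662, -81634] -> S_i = -34*7^i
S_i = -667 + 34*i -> [-667, -633, -599, -565, -531]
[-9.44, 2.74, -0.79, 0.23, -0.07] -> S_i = -9.44*(-0.29)^i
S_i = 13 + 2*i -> [13, 15, 17, 19, 21]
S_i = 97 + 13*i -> [97, 110, 123, 136, 149]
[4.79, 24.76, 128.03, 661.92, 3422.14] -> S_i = 4.79*5.17^i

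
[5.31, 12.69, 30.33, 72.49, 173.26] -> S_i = 5.31*2.39^i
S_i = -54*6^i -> [-54, -324, -1944, -11664, -69984]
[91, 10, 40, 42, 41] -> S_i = Random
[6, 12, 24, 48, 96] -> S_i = 6*2^i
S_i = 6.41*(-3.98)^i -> [6.41, -25.51, 101.54, -404.12, 1608.39]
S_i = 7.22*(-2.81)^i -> [7.22, -20.29, 57.01, -160.2, 450.16]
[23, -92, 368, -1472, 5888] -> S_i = 23*-4^i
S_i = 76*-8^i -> [76, -608, 4864, -38912, 311296]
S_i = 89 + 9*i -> [89, 98, 107, 116, 125]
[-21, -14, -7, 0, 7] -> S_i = -21 + 7*i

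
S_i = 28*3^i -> [28, 84, 252, 756, 2268]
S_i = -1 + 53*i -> [-1, 52, 105, 158, 211]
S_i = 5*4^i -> [5, 20, 80, 320, 1280]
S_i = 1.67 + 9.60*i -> [1.67, 11.27, 20.87, 30.47, 40.07]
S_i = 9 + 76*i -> [9, 85, 161, 237, 313]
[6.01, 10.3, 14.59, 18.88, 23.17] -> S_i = 6.01 + 4.29*i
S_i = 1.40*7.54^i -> [1.4, 10.56, 79.59, 600.13, 4524.95]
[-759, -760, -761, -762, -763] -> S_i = -759 + -1*i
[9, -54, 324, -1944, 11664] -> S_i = 9*-6^i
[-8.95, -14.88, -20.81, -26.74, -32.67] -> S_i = -8.95 + -5.93*i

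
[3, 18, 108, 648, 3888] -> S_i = 3*6^i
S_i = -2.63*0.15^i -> [-2.63, -0.39, -0.06, -0.01, -0.0]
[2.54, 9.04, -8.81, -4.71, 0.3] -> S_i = Random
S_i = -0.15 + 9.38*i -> [-0.15, 9.23, 18.61, 27.99, 37.37]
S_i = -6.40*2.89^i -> [-6.4, -18.5, -53.45, -154.48, -446.45]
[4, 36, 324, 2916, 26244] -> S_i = 4*9^i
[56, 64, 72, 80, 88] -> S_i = 56 + 8*i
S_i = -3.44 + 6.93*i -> [-3.44, 3.49, 10.42, 17.35, 24.28]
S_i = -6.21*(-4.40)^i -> [-6.21, 27.32, -120.23, 528.99, -2327.57]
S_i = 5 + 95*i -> [5, 100, 195, 290, 385]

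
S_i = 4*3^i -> [4, 12, 36, 108, 324]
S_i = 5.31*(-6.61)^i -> [5.31, -35.1, 232.01, -1533.55, 10136.79]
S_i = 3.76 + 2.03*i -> [3.76, 5.79, 7.82, 9.85, 11.88]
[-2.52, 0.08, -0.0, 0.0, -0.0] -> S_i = -2.52*(-0.03)^i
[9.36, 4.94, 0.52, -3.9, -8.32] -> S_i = 9.36 + -4.42*i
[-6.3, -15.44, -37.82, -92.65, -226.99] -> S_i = -6.30*2.45^i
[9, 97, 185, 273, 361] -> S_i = 9 + 88*i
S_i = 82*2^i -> [82, 164, 328, 656, 1312]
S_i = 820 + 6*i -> [820, 826, 832, 838, 844]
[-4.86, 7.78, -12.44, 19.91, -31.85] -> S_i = -4.86*(-1.60)^i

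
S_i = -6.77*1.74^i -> [-6.77, -11.78, -20.5, -35.66, -62.06]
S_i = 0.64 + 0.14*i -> [0.64, 0.78, 0.92, 1.06, 1.2]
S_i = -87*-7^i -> [-87, 609, -4263, 29841, -208887]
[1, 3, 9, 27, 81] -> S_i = 1*3^i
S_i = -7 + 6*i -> [-7, -1, 5, 11, 17]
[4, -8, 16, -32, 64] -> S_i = 4*-2^i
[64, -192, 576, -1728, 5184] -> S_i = 64*-3^i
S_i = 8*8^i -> [8, 64, 512, 4096, 32768]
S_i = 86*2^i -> [86, 172, 344, 688, 1376]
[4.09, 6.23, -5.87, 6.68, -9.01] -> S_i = Random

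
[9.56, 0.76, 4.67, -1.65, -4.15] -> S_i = Random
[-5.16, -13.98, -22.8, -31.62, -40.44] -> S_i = -5.16 + -8.82*i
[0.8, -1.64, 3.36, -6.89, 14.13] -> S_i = 0.80*(-2.05)^i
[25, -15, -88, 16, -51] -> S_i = Random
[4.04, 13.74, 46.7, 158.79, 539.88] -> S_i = 4.04*3.40^i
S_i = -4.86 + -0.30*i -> [-4.86, -5.16, -5.46, -5.76, -6.06]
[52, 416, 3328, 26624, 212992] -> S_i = 52*8^i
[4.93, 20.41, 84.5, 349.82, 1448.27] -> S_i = 4.93*4.14^i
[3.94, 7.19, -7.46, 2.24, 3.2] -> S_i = Random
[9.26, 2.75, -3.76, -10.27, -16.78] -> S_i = 9.26 + -6.51*i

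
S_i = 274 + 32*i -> [274, 306, 338, 370, 402]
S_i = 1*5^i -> [1, 5, 25, 125, 625]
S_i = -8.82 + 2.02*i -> [-8.82, -6.8, -4.78, -2.76, -0.74]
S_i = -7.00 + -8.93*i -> [-7.0, -15.93, -24.86, -33.79, -42.72]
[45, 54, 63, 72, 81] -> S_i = 45 + 9*i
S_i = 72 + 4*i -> [72, 76, 80, 84, 88]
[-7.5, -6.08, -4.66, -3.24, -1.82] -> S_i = -7.50 + 1.42*i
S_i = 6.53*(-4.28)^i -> [6.53, -27.95, 119.62, -511.97, 2191.23]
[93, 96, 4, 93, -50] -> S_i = Random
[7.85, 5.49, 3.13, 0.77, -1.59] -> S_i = 7.85 + -2.36*i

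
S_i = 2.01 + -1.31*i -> [2.01, 0.7, -0.61, -1.92, -3.23]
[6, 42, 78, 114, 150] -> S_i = 6 + 36*i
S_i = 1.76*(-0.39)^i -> [1.76, -0.69, 0.27, -0.1, 0.04]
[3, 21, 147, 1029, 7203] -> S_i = 3*7^i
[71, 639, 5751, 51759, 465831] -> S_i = 71*9^i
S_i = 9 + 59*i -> [9, 68, 127, 186, 245]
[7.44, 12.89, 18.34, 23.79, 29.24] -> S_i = 7.44 + 5.45*i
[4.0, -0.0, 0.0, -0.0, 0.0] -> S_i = 4.00*-0.00^i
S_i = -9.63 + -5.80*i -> [-9.63, -15.43, -21.23, -27.03, -32.83]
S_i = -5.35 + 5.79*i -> [-5.35, 0.44, 6.23, 12.02, 17.81]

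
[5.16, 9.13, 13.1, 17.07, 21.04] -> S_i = 5.16 + 3.97*i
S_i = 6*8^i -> [6, 48, 384, 3072, 24576]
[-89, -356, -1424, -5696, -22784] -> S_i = -89*4^i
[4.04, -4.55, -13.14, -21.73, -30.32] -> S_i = 4.04 + -8.59*i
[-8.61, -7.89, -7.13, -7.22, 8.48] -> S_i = Random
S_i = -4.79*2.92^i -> [-4.79, -13.99, -40.84, -119.26, -348.23]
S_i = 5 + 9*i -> [5, 14, 23, 32, 41]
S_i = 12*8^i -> [12, 96, 768, 6144, 49152]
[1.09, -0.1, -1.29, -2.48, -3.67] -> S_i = 1.09 + -1.19*i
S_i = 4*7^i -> [4, 28, 196, 1372, 9604]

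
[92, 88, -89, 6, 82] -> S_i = Random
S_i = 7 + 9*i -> [7, 16, 25, 34, 43]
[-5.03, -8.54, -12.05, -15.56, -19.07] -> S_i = -5.03 + -3.51*i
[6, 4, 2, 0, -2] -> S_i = 6 + -2*i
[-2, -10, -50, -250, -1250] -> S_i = -2*5^i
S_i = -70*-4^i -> [-70, 280, -1120, 4480, -17920]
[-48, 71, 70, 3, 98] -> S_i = Random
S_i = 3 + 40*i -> [3, 43, 83, 123, 163]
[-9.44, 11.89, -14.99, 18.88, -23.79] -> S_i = -9.44*(-1.26)^i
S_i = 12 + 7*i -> [12, 19, 26, 33, 40]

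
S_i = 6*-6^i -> [6, -36, 216, -1296, 7776]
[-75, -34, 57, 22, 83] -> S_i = Random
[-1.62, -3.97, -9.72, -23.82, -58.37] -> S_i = -1.62*2.45^i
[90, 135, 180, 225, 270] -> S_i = 90 + 45*i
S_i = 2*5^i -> [2, 10, 50, 250, 1250]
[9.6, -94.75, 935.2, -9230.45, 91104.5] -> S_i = 9.60*(-9.87)^i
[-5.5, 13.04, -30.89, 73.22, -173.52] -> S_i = -5.50*(-2.37)^i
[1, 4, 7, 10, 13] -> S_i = 1 + 3*i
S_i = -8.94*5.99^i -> [-8.94, -53.55, -320.77, -1921.4, -11509.19]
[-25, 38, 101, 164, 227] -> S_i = -25 + 63*i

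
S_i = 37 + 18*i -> [37, 55, 73, 91, 109]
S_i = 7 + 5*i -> [7, 12, 17, 22, 27]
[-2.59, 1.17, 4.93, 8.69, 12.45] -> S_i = -2.59 + 3.76*i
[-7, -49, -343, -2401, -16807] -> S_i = -7*7^i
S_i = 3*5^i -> [3, 15, 75, 375, 1875]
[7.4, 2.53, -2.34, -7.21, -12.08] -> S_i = 7.40 + -4.87*i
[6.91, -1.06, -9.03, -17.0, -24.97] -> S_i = 6.91 + -7.97*i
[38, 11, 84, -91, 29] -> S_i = Random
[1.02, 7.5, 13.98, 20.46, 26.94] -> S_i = 1.02 + 6.48*i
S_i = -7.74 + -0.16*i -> [-7.74, -7.9, -8.06, -8.22, -8.38]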